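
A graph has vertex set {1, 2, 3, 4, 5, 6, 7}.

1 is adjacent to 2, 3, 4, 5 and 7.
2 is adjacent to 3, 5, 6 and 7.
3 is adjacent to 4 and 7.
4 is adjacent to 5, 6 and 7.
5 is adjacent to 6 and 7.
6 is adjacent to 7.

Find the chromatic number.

1, 4, 5, 7 form a clique, so at least 4 colors are needed.
4 colors suffice: color a → {7}; color b → {2, 4}; color c → {3, 5}; color d → {1, 6}. No two adjacent vertices share a color.

4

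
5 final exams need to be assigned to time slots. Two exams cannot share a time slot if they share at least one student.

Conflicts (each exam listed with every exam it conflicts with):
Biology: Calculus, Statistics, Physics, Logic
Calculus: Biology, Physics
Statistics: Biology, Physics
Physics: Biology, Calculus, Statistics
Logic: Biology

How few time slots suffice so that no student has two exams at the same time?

Biology, Calculus, Physics are mutually in conflict, so at least 3 time slots are needed.
Using 3 time slots: Biology=1, Calculus=3, Statistics=3, Physics=2, Logic=2. No two conflicting exams share a time slot.

3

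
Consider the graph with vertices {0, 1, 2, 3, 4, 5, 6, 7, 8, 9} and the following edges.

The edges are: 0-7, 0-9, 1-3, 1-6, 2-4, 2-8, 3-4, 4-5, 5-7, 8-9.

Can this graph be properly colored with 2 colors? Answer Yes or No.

No

The cycle 9-8-2-4-5-7-0-9 has odd length 7, so it cannot be 2-colored; at least 3 colors are needed.
So 2 colors are not enough.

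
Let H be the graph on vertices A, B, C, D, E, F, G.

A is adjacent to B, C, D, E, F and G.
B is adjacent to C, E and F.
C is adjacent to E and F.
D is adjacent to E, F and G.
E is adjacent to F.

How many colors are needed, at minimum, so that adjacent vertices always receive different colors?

5

A, B, C, E, F form a clique, so at least 5 colors are needed.
5 colors suffice: color 1 → {A}; color 2 → {E, G}; color 3 → {F}; color 4 → {C, D}; color 5 → {B}. Every edge joins two different colors.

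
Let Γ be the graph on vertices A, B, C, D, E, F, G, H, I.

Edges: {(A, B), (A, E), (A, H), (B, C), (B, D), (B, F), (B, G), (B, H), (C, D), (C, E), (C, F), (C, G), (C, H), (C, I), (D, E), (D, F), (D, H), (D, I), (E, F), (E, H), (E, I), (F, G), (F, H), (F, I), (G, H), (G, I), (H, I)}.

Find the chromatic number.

6

C, D, E, F, H, I are pairwise adjacent (a clique of size 6), so at least 6 colors are needed.
One proper 6-coloring: A=2, B=4, C=3, D=5, E=4, F=2, G=5, H=1, I=6. No two adjacent vertices share a color.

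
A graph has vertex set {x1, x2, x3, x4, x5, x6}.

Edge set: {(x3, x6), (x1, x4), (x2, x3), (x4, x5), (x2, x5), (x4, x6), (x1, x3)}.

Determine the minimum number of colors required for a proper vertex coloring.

The cycle x3-x6-x4-x5-x2-x3 has odd length 5, so it cannot be 2-colored; at least 3 colors are needed.
A valid assignment using 3 colors: x1=2, x2=2, x3=1, x4=1, x5=3, x6=2. Each edge has distinct colors on its endpoints.

3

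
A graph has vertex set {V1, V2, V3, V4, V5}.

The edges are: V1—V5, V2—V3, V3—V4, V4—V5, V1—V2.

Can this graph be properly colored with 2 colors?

The cycle V4-V3-V2-V1-V5-V4 has odd length 5, so it cannot be 2-colored; at least 3 colors are needed.
So 2 colors are not enough.

No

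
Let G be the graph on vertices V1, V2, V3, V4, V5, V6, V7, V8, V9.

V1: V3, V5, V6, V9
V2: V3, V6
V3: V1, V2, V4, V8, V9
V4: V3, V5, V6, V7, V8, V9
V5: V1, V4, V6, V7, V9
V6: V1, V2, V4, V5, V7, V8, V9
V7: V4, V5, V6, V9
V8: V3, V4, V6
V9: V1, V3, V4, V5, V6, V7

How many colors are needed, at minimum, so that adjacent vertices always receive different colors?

5

V4, V5, V6, V7, V9 are pairwise adjacent (a clique of size 5), so at least 5 colors are needed.
A valid assignment using 5 colors: V1=green, V2=blue, V3=red, V4=green, V5=yellow, V6=red, V7=purple, V8=blue, V9=blue. Each edge has distinct colors on its endpoints.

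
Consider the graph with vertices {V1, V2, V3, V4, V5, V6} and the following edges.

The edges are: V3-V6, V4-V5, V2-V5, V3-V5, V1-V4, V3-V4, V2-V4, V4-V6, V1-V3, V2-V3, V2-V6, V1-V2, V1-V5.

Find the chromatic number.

5

V1, V2, V3, V4, V5 are pairwise adjacent (a clique of size 5), so at least 5 colors are needed.
5 colors suffice: color 1 → {V4}; color 2 → {V3}; color 3 → {V2}; color 4 → {V1, V6}; color 5 → {V5}. No two adjacent vertices share a color.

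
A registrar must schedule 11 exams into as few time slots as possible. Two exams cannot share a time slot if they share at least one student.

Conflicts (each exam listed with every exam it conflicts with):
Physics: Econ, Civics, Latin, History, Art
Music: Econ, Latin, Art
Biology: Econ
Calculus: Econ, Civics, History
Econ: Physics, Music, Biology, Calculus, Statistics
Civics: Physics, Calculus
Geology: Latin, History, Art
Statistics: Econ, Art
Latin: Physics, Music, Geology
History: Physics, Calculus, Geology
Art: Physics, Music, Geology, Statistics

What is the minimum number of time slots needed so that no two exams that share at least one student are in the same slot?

2

Physics and History conflict, so at least 2 time slots are needed.
2 time slots suffice: time slot 1 → {Physics, Music, Biology, Calculus, Geology, Statistics}; time slot 2 → {Econ, Civics, Latin, History, Art}. No two conflicting exams share a time slot.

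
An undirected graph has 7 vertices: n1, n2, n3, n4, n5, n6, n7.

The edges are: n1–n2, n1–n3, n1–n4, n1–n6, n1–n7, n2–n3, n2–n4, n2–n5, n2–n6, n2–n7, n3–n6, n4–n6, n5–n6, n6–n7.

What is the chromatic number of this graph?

4

n1, n2, n4, n6 form a clique, so at least 4 colors are needed.
One proper 4-coloring: n1=3, n2=2, n3=4, n4=4, n5=3, n6=1, n7=4. No two adjacent vertices share a color.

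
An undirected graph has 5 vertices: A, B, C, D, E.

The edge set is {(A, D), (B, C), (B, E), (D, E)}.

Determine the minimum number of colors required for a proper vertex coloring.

B and C are adjacent, so at least 2 colors are needed.
2 colors suffice: A=2, B=1, C=2, D=1, E=2. No two adjacent vertices share a color.

2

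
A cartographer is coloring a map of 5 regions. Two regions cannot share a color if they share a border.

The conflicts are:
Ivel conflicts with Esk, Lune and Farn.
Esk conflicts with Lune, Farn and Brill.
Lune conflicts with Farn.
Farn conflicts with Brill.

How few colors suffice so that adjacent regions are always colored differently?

Ivel, Esk, Lune, Farn are mutually in conflict, so at least 4 colors are needed.
4 colors suffice: color 1 → {Farn}; color 2 → {Esk}; color 3 → {Ivel, Brill}; color 4 → {Lune}. Every pair that conflicts lands in different colors.

4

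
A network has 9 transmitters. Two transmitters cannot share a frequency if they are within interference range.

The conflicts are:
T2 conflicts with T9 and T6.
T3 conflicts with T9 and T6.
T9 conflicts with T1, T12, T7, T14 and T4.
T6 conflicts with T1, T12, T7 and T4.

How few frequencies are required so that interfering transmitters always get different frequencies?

2

T2 and T9 conflict, so at least 2 frequencies are needed.
Using 2 frequencies: T2=2, T3=2, T9=1, T6=1, T1=2, T12=2, T7=2, T14=2, T4=2. Each listed conflict is separated.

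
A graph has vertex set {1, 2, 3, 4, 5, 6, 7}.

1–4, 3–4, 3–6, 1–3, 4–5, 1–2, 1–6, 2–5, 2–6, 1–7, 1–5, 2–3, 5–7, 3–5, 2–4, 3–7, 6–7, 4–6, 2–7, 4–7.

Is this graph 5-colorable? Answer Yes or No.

No

1, 2, 3, 4, 5, 7 form a clique, so at least 6 colors are needed.
So 5 colors are not enough.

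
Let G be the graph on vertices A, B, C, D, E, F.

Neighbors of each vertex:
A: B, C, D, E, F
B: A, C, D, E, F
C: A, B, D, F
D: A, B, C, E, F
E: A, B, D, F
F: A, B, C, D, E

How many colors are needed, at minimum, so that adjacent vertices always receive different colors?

5

A, B, C, D, F are pairwise adjacent (a clique of size 5), so at least 5 colors are needed.
A valid assignment using 5 colors: A=3, B=4, C=5, D=2, E=5, F=1. Each edge has distinct colors on its endpoints.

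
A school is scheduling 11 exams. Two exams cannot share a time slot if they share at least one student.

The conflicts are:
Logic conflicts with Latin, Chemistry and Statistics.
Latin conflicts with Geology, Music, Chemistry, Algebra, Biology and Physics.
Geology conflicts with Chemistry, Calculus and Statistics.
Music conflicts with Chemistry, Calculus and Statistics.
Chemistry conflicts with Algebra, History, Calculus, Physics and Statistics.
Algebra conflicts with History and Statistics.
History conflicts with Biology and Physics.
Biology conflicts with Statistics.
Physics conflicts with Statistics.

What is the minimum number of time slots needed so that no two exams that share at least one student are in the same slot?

3

Chemistry, Algebra, Statistics pairwise conflict, so at least 3 time slots are needed.
3 time slots suffice: time slot 1 → {Chemistry, Biology}; time slot 2 → {Latin, History, Calculus, Statistics}; time slot 3 → {Logic, Geology, Music, Algebra, Physics}. No two conflicting exams share a time slot.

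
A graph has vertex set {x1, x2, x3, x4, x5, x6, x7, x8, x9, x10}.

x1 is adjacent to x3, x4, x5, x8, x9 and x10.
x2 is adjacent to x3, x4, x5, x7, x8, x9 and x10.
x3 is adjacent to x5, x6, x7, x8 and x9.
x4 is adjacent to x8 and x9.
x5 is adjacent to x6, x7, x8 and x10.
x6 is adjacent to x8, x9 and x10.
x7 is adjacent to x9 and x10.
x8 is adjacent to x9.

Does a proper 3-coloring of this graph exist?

No

x2, x4, x8, x9 are pairwise adjacent (a clique of size 4), so at least 4 colors are needed.
So 3 colors are not enough.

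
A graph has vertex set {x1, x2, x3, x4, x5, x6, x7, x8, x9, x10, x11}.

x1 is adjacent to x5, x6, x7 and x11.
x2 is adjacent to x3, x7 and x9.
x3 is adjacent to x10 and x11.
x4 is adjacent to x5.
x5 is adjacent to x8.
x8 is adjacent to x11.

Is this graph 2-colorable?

The cycle x7-x2-x3-x11-x1-x7 has odd length 5, so it cannot be 2-colored; at least 3 colors are needed.
So 2 colors are not enough.

No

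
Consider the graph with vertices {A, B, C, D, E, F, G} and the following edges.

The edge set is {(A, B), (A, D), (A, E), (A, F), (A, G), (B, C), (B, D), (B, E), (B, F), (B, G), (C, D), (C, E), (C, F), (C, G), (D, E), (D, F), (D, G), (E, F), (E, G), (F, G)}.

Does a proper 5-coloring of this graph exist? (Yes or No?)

No

A, B, D, E, F, G form a clique, so at least 6 colors are needed.
So 5 colors are not enough.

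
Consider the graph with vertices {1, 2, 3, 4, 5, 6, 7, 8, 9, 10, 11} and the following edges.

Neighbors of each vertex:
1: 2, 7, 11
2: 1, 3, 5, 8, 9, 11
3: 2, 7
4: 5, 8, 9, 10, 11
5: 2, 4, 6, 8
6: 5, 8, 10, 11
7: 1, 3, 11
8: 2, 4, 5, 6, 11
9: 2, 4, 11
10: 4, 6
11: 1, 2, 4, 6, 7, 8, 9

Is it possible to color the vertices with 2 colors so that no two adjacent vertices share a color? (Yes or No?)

2, 9, 11 are pairwise adjacent, so at least 3 colors are needed.
So 2 colors are not enough.

No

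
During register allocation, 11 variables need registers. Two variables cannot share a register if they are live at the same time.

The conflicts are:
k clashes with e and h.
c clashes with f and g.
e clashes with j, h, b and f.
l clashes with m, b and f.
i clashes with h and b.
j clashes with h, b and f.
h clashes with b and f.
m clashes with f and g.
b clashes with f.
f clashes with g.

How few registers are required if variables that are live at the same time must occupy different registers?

e, j, h, b, f pairwise conflict, so at least 5 registers are needed.
5 registers suffice: register 1 → {k, i, f}; register 2 → {l, h, g}; register 3 → {c, m, b}; register 4 → {e}; register 5 → {j}. Every pair that conflicts lands in different registers.

5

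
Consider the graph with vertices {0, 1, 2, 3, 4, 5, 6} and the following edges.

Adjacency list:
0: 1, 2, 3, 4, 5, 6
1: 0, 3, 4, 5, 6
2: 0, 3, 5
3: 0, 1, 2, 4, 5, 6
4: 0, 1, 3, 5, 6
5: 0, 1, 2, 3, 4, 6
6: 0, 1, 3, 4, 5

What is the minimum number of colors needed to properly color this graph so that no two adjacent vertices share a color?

6

0, 1, 3, 4, 5, 6 form a clique, so at least 6 colors are needed.
6 colors suffice: color a → {0}; color b → {3}; color c → {5}; color d → {2, 4}; color e → {1}; color f → {6}. Each edge has distinct colors on its endpoints.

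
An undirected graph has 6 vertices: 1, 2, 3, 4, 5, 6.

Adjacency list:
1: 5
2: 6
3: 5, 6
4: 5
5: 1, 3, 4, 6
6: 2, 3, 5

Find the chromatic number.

3, 5, 6 form a triangle, so at least 3 colors are needed.
One proper 3-coloring: 1=b, 2=a, 3=c, 4=b, 5=a, 6=b. No two adjacent vertices share a color.

3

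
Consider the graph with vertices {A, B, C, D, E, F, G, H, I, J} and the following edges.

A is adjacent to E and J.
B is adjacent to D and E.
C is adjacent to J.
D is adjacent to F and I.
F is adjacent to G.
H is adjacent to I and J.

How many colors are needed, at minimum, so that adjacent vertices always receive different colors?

3

The cycle I-D-B-E-A-J-H-I has odd length 7, so it cannot be 2-colored; at least 3 colors are needed.
3 colors suffice: color 1 → {D, E, G, J}; color 2 → {A, B, C, F, I}; color 3 → {H}. Every edge joins two different colors.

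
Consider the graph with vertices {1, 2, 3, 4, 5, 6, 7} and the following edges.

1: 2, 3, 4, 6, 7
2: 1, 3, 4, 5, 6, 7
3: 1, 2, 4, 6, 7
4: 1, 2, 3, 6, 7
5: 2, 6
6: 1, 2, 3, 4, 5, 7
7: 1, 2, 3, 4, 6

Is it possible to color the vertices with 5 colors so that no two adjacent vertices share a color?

No

1, 2, 3, 4, 6, 7 are pairwise adjacent (a clique of size 6), so at least 6 colors are needed.
So 5 colors are not enough.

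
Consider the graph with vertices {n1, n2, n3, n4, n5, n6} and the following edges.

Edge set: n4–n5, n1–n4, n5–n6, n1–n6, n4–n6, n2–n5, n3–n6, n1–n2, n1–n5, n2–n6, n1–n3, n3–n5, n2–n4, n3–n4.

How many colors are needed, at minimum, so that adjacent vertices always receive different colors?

n1, n2, n4, n5, n6 are mutually adjacent (a clique of size 5), so at least 5 colors are needed.
One proper 5-coloring: n1=4, n2=5, n3=5, n4=3, n5=2, n6=1. Every edge joins two different colors.

5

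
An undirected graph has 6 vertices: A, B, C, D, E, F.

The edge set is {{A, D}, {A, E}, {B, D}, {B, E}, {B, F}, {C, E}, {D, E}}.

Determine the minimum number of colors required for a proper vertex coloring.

B, D, E are pairwise adjacent, so at least 3 colors are needed.
3 colors suffice: color 1 → {E, F}; color 2 → {C, D}; color 3 → {A, B}. Each edge has distinct colors on its endpoints.

3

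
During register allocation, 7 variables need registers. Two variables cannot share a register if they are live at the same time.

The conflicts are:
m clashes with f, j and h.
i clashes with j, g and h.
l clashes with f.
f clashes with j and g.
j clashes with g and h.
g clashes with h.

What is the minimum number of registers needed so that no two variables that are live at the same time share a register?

i, j, g, h pairwise conflict, so at least 4 registers are needed.
4 registers suffice: register 1 → {l, j}; register 2 → {f, h}; register 3 → {m, g}; register 4 → {i}. No two conflicting variables share a register.

4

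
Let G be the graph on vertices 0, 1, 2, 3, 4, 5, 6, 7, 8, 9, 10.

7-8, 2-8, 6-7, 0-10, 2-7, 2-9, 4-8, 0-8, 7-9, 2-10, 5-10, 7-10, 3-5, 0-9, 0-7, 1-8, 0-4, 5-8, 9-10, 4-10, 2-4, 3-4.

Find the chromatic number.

4

0, 7, 9, 10 are pairwise adjacent (a clique of size 4), so at least 4 colors are needed.
4 colors suffice: 0=c, 1=b, 2=c, 3=a, 4=b, 5=b, 6=a, 7=b, 8=a, 9=d, 10=a. Every edge joins two different colors.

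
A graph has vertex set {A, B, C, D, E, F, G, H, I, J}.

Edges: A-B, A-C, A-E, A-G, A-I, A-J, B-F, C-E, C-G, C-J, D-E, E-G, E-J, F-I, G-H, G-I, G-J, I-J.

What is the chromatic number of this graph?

5

A, C, E, G, J are pairwise adjacent (a clique of size 5), so at least 5 colors are needed.
A valid assignment using 5 colors: A=1, B=2, C=5, D=1, E=4, F=1, G=2, H=1, I=4, J=3. No two adjacent vertices share a color.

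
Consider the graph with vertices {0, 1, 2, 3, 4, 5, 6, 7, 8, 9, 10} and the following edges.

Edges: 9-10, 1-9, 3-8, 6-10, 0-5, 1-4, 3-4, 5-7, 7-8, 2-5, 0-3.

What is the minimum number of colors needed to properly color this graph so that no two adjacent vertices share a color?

The cycle 3-0-5-7-8-3 has odd length 5, so it cannot be 2-colored; at least 3 colors are needed.
3 colors suffice: color red → {3, 5, 6, 9}; color blue → {0, 2, 4, 8, 10}; color green → {1, 7}. No two adjacent vertices share a color.

3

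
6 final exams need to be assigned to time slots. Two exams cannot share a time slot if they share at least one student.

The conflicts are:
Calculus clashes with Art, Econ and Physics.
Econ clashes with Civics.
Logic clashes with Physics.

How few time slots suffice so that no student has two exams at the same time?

Econ and Civics conflict, so at least 2 time slots are needed.
2 time slots suffice: time slot 1 → {Calculus, Logic, Civics}; time slot 2 → {Art, Econ, Physics}. No two conflicting exams share a time slot.

2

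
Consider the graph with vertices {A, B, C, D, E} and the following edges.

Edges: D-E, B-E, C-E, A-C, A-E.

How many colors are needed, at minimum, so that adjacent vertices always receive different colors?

A, C, E are mutually adjacent, so at least 3 colors are needed.
3 colors suffice: A=2, B=2, C=3, D=2, E=1. Each edge has distinct colors on its endpoints.

3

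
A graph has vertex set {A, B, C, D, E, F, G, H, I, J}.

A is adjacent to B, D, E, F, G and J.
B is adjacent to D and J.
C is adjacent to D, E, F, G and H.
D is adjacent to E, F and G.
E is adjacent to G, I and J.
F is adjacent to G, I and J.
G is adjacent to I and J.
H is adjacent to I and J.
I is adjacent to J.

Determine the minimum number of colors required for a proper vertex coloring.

4

E, G, I, J form a clique, so at least 4 colors are needed.
4 colors suffice: color red → {B, G, H}; color blue → {D, J}; color green → {A, C, I}; color yellow → {E, F}. No two adjacent vertices share a color.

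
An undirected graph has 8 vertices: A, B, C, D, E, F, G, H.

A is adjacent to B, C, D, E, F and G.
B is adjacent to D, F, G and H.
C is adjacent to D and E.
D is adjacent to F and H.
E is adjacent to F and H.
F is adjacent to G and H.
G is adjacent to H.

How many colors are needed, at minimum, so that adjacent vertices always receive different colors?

4

A, B, D, F are mutually adjacent (a clique of size 4), so at least 4 colors are needed.
One proper 4-coloring: A=1, B=4, C=2, D=3, E=3, F=2, G=3, H=1. Every edge joins two different colors.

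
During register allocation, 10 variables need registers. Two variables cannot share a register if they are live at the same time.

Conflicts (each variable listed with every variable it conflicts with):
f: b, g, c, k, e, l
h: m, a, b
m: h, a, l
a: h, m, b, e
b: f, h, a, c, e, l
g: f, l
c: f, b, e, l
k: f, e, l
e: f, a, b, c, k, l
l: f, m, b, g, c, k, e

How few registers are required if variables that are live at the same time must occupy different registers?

f, b, c, e, l are mutually in conflict, so at least 5 registers are needed.
5 registers suffice: register 1 → {a, l}; register 2 → {m, b, g, k}; register 3 → {h, e}; register 4 → {f}; register 5 → {c}. Each listed conflict is separated.

5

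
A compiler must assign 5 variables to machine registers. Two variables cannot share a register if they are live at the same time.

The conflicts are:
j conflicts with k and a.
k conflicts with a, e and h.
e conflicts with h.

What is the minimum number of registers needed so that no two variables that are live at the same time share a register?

j, k, a pairwise conflict, so at least 3 registers are needed.
3 registers suffice: register 1 → {k}; register 2 → {j, h}; register 3 → {a, e}. Each listed conflict is separated.

3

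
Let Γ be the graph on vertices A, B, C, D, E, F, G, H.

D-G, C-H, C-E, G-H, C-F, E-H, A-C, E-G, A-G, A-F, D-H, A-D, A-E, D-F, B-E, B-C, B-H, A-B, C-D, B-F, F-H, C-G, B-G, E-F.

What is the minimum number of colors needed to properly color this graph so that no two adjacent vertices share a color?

B, C, E, F, H are pairwise adjacent (a clique of size 5), so at least 5 colors are needed.
5 colors suffice: A=4, B=2, C=1, D=2, E=5, F=3, G=3, H=4. Each edge has distinct colors on its endpoints.

5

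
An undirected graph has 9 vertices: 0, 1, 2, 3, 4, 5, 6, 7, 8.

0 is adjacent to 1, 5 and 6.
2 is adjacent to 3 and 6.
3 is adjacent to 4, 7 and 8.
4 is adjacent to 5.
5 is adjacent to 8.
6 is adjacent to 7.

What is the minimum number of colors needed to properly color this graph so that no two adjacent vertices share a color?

2

4 and 5 are adjacent, so at least 2 colors are needed.
2 colors suffice: color a → {1, 3, 5, 6}; color b → {0, 2, 4, 7, 8}. Every edge joins two different colors.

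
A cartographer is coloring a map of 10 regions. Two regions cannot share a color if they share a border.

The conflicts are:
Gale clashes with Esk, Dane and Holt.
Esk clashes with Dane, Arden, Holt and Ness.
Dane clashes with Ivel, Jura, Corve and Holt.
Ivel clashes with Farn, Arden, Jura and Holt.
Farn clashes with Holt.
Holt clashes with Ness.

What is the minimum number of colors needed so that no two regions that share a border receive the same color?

Gale, Esk, Dane, Holt are mutually in conflict, so at least 4 colors are needed.
4 colors suffice: color 1 → {Arden, Jura, Corve, Holt}; color 2 → {Dane, Farn, Ness}; color 3 → {Esk, Ivel}; color 4 → {Gale}. No two conflicting regions share a color.

4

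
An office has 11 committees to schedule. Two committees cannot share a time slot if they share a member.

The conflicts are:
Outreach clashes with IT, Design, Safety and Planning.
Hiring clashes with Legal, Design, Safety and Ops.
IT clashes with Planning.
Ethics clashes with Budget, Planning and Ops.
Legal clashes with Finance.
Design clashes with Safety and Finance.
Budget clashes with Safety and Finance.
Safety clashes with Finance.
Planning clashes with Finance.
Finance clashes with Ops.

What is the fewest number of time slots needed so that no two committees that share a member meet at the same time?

3

Design, Safety, Finance pairwise conflict, so at least 3 time slots are needed.
Using 3 time slots: Outreach=1, Hiring=1, IT=3, Ethics=1, Legal=2, Design=3, Budget=3, Safety=2, Planning=2, Finance=1, Ops=2. No two conflicting committees share a time slot.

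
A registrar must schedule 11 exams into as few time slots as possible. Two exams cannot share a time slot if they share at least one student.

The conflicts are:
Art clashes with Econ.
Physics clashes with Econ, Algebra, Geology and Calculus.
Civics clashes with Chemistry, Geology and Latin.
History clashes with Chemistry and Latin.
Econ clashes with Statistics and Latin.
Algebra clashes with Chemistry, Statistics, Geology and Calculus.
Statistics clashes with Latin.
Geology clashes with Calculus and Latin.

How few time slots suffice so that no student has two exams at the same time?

4

Physics, Algebra, Geology, Calculus are mutually in conflict, so at least 4 time slots are needed.
A valid assignment using 4 time slots: Art=1, Physics=3, Civics=3, History=3, Econ=2, Algebra=1, Chemistry=2, Statistics=3, Geology=2, Calculus=4, Latin=1. Each listed conflict is separated.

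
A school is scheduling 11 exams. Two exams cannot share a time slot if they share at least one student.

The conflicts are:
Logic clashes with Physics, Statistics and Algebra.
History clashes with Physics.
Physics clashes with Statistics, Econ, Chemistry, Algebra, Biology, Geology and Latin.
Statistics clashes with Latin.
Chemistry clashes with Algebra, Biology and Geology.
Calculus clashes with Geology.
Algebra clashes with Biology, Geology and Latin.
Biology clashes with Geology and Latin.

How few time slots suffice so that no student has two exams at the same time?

5

Physics, Chemistry, Algebra, Biology, Geology pairwise conflict, so at least 5 time slots are needed.
Using 5 time slots: Logic=3, History=2, Physics=1, Statistics=2, Econ=2, Chemistry=5, Calculus=1, Algebra=2, Biology=3, Geology=4, Latin=4. Each listed conflict is separated.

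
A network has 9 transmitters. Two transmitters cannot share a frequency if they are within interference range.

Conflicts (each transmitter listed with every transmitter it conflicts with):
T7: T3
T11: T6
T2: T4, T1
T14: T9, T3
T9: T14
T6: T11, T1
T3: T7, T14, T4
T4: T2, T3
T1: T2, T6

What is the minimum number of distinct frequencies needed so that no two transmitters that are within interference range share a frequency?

T3 and T4 conflict, so at least 2 frequencies are needed.
2 frequencies suffice: frequency 1 → {T2, T9, T6, T3}; frequency 2 → {T7, T11, T14, T4, T1}. No two conflicting transmitters share a frequency.

2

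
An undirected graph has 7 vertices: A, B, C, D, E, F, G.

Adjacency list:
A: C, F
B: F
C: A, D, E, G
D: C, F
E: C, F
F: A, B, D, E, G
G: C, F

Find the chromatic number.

2

A and C are adjacent, so at least 2 colors are needed.
2 colors suffice: A=2, B=2, C=1, D=2, E=2, F=1, G=2. No two adjacent vertices share a color.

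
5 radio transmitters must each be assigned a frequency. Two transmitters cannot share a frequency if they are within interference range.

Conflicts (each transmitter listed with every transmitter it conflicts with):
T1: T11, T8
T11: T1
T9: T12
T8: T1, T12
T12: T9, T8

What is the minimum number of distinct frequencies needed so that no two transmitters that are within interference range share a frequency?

2

T8 and T12 conflict, so at least 2 frequencies are needed.
Using 2 frequencies: T1=1, T11=2, T9=2, T8=2, T12=1. Every pair that conflicts lands in different frequencies.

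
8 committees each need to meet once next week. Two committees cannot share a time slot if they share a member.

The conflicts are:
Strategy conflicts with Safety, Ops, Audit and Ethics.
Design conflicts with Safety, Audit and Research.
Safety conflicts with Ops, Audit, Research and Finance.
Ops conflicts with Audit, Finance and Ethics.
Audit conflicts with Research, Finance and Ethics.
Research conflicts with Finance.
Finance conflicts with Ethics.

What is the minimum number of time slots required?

Strategy, Ops, Audit, Ethics all conflict with each other, so at least 4 time slots are needed.
4 time slots suffice: Strategy=4, Design=4, Safety=2, Ops=3, Audit=1, Research=3, Finance=4, Ethics=2. Each listed conflict is separated.

4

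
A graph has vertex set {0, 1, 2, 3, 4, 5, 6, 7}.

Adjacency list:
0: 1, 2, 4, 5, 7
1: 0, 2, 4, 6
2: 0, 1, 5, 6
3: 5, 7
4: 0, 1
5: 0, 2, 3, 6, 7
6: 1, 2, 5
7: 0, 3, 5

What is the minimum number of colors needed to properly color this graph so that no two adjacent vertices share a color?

0, 2, 5 are pairwise adjacent, so at least 3 colors are needed.
3 colors suffice: 0=b, 1=a, 2=c, 3=b, 4=c, 5=a, 6=b, 7=c. No two adjacent vertices share a color.

3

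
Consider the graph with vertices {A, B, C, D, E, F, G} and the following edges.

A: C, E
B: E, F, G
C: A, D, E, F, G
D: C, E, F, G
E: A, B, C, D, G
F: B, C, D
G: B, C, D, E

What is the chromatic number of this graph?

C, D, E, G are pairwise adjacent (a clique of size 4), so at least 4 colors are needed.
4 colors suffice: color 1 → {B, C}; color 2 → {E, F}; color 3 → {A, G}; color 4 → {D}. Each edge has distinct colors on its endpoints.

4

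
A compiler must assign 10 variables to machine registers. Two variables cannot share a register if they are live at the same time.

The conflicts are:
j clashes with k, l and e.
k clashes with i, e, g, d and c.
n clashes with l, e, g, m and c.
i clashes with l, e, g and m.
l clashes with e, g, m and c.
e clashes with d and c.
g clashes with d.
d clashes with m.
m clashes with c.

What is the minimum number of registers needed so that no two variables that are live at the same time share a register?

n, l, e, c pairwise conflict, so at least 4 registers are needed.
A valid assignment using 4 registers: j=3, k=1, n=3, i=3, l=1, e=2, g=2, d=3, m=2, c=4. No two conflicting variables share a register.

4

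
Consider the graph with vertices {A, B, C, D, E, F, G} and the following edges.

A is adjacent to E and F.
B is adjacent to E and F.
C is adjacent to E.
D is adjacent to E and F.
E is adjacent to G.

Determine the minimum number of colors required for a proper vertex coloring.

E and G are adjacent, so at least 2 colors are needed.
2 colors suffice: A=blue, B=blue, C=blue, D=blue, E=red, F=red, G=blue. No two adjacent vertices share a color.

2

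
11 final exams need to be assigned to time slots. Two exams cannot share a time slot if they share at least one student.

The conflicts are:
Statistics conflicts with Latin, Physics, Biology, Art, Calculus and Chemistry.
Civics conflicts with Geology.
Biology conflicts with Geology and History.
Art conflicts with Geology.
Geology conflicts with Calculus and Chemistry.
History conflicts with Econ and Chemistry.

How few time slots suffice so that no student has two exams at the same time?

2

Biology and History conflict, so at least 2 time slots are needed.
Using 2 time slots: Statistics=1, Civics=2, Latin=2, Physics=2, Biology=2, Art=2, Geology=1, History=1, Calculus=2, Econ=2, Chemistry=2. Every pair that conflicts lands in different time slots.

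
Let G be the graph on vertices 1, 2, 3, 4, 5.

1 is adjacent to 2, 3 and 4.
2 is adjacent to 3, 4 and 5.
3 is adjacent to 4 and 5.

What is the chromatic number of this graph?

4

1, 2, 3, 4 form a clique, so at least 4 colors are needed.
4 colors suffice: color a → {3}; color b → {2}; color c → {4, 5}; color d → {1}. No two adjacent vertices share a color.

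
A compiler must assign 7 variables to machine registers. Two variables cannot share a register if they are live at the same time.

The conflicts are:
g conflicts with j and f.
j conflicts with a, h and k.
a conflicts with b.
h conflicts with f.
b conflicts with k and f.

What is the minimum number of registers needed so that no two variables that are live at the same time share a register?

3

The cycle g-j-a-b-f-g has odd length 5, so it cannot be 2-colored; at least 3 registers are needed.
Using 3 registers: g=2, j=1, a=3, h=2, b=2, k=3, f=1. Each listed conflict is separated.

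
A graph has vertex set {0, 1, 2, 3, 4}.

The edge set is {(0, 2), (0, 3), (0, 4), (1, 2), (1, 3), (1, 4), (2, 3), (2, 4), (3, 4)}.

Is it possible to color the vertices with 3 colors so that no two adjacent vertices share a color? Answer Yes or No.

No

1, 2, 3, 4 form a clique, so at least 4 colors are needed.
So 3 colors are not enough.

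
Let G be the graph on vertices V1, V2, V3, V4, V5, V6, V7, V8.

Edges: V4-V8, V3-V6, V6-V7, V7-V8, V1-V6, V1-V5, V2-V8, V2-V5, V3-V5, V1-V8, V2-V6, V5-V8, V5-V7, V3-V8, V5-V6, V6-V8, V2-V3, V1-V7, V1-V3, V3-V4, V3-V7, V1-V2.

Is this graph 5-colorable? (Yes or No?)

No

V1, V2, V3, V5, V6, V8 form a clique, so at least 6 colors are needed.
So 5 colors are not enough.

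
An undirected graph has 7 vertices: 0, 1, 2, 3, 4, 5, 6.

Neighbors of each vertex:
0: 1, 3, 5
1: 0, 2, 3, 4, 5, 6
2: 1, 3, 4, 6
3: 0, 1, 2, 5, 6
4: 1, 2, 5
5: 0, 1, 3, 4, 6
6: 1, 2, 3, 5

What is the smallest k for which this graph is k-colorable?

1, 2, 3, 6 form a clique, so at least 4 colors are needed.
4 colors suffice: color red → {1}; color blue → {3, 4}; color green → {2, 5}; color yellow → {0, 6}. No two adjacent vertices share a color.

4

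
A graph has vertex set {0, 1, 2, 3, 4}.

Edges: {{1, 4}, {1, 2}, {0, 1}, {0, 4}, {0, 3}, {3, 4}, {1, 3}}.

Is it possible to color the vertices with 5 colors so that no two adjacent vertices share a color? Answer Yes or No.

Yes

The chromatic number is 4. 0, 1, 3, 4 form a clique, so at least 4 colors are needed.
4 colors suffice: color a → {1}; color b → {2, 4}; color c → {0}; color d → {3}.
Since 5 ≥ 4, a proper 5-coloring certainly exists.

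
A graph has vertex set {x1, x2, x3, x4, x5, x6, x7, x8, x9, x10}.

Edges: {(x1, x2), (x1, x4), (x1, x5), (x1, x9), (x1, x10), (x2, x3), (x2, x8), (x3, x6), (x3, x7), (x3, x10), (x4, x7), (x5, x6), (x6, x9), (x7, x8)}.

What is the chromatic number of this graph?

3

The cycle x1-x10-x3-x6-x9-x1 has odd length 5, so it cannot be 2-colored; at least 3 colors are needed.
3 colors suffice: color 1 → {x1, x3, x8}; color 2 → {x2, x6, x7, x10}; color 3 → {x4, x5, x9}. Every edge joins two different colors.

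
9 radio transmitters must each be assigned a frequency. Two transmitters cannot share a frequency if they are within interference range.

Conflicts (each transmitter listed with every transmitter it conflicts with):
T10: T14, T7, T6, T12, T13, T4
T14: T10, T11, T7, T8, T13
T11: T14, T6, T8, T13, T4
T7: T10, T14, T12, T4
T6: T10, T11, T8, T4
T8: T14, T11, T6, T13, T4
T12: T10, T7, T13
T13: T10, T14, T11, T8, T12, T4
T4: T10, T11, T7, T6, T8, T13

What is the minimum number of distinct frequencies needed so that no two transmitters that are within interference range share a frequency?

T14, T11, T8, T13 all conflict with each other, so at least 4 frequencies are needed.
Using 4 frequencies: T10=1, T14=3, T11=4, T7=2, T6=2, T8=1, T12=3, T13=2, T4=3. Each listed conflict is separated.

4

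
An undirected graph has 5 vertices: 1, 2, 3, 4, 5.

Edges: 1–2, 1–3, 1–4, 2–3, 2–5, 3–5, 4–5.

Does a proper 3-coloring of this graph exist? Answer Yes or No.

The chromatic number is 3. 2, 3, 5 form a triangle, so at least 3 colors are needed.
3 colors suffice: color a → {1, 5}; color b → {2, 4}; color c → {3}.
That is already a proper 3-coloring.

Yes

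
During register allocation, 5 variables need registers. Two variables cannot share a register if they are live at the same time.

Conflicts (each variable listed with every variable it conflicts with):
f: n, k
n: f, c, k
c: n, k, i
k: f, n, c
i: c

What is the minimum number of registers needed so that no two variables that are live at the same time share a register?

f, n, k pairwise conflict, so at least 3 registers are needed.
3 registers suffice: f=3, n=2, c=3, k=1, i=1. Each listed conflict is separated.

3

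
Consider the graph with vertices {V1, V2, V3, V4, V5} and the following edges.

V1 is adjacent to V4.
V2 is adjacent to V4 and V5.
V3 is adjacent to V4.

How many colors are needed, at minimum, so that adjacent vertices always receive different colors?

V2 and V4 are adjacent, so at least 2 colors are needed.
2 colors suffice: color R → {V4, V5}; color B → {V1, V2, V3}. No two adjacent vertices share a color.

2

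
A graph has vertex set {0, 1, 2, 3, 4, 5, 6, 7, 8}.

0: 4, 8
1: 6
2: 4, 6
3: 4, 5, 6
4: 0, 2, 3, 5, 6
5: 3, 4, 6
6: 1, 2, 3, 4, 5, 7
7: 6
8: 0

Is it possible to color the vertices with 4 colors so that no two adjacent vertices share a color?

Yes

The chromatic number is 4. 3, 4, 5, 6 are pairwise adjacent (a clique of size 4), so at least 4 colors are needed.
4 colors suffice: color a → {0, 6}; color b → {1, 4, 7, 8}; color c → {2, 5}; color d → {3}.
That is already a proper 4-coloring.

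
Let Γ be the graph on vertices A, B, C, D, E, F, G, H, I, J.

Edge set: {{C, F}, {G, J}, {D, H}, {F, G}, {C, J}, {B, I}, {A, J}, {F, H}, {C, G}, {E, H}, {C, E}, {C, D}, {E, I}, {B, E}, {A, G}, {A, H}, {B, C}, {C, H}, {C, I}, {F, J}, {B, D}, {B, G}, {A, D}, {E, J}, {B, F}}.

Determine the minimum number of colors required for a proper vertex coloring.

B, C, E, I are mutually adjacent (a clique of size 4), so at least 4 colors are needed.
4 colors suffice: color 1 → {A, C}; color 2 → {B, H, J}; color 3 → {D, E, F}; color 4 → {G, I}. No two adjacent vertices share a color.

4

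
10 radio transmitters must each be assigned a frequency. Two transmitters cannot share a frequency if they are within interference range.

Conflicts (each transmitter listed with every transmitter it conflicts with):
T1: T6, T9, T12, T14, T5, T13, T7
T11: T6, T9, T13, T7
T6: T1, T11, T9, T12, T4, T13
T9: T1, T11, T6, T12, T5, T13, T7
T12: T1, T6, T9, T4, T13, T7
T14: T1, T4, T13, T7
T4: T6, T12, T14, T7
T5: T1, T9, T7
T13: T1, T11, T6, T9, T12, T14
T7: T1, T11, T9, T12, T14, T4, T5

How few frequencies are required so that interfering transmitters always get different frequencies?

T1, T6, T9, T12, T13 are mutually in conflict, so at least 5 frequencies are needed.
5 frequencies suffice: frequency 1 → {T9, T14}; frequency 2 → {T6, T7}; frequency 3 → {T1, T11, T4}; frequency 4 → {T5, T13}; frequency 5 → {T12}. Every pair that conflicts lands in different frequencies.

5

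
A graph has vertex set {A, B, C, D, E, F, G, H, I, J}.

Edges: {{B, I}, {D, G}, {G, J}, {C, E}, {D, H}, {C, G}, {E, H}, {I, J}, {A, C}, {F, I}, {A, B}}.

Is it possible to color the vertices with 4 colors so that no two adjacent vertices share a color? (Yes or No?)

Yes

The chromatic number is 3. The cycle D-G-C-E-H-D has odd length 5, so it cannot be 2-colored; at least 3 colors are needed.
One proper 3-coloring: A=3, B=2, C=1, D=3, E=2, F=2, G=2, H=1, I=1, J=3.
Since 4 ≥ 3, a proper 4-coloring certainly exists.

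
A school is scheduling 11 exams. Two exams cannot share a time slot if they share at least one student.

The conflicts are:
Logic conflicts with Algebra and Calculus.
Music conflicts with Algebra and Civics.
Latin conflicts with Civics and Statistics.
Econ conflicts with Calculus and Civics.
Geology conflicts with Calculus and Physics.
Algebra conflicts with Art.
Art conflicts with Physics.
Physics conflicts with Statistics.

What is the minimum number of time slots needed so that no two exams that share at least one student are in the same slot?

3

The cycle Algebra-Music-Civics-Latin-Statistics-Physics-Art-Algebra has odd length 7, so it cannot be 2-colored; at least 3 time slots are needed.
3 time slots suffice: time slot 1 → {Algebra, Calculus, Physics, Civics}; time slot 2 → {Logic, Music, Latin, Econ, Geology, Art}; time slot 3 → {Statistics}. No two conflicting exams share a time slot.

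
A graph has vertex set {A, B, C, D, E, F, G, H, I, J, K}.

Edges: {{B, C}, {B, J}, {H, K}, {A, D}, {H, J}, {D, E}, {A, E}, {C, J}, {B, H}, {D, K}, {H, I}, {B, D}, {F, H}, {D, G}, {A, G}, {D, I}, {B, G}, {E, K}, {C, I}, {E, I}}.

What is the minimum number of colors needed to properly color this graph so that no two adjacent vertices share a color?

B, D, G are mutually adjacent, so at least 3 colors are needed.
3 colors suffice: color red → {C, D, H}; color blue → {A, B, F, I, K}; color green → {E, G, J}. Each edge has distinct colors on its endpoints.

3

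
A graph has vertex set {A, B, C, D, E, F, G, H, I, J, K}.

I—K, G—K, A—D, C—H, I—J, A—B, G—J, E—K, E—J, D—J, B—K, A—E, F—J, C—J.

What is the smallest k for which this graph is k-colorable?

G and K are adjacent, so at least 2 colors are needed.
2 colors suffice: A=1, B=2, C=2, D=2, E=2, F=2, G=2, H=1, I=2, J=1, K=1. No two adjacent vertices share a color.

2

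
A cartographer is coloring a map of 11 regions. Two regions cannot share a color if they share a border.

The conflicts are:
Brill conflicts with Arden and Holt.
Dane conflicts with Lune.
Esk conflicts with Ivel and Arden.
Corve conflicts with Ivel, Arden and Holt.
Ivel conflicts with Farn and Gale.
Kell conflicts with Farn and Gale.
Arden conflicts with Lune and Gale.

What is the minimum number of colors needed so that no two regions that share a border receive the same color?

2

Esk and Arden conflict, so at least 2 colors are needed.
One proper 2-coloring: Brill=2, Dane=1, Esk=2, Corve=2, Ivel=1, Kell=1, Farn=2, Arden=1, Lune=2, Gale=2, Holt=1. No two conflicting regions share a color.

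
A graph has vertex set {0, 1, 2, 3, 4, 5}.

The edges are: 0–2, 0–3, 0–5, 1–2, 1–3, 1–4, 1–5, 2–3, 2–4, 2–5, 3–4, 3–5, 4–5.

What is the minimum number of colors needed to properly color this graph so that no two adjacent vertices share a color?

5

1, 2, 3, 4, 5 are mutually adjacent (a clique of size 5), so at least 5 colors are needed.
5 colors suffice: color red → {5}; color blue → {3}; color green → {2}; color yellow → {0, 1}; color purple → {4}. Every edge joins two different colors.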